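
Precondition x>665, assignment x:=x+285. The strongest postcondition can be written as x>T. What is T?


Formula: sp(P, x:=E) = exists old_x. (x = E[old_x/x]) AND P[old_x/x] (old_x is the value of x before the assignment; eliminate old_x by solving x = E[old_x/x] for old_x)
Step 1: Precondition P: x>665, i.e. old_x > 665
Step 2: Assignment gives x = old_x + 285, so old_x = x - 285
Step 3: Substitute into P: x - 285 > 665
Step 4: Simplify: x > 665+285 = 950

950


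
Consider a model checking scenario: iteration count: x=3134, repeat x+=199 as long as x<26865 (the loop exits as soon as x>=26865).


Step 1: x goes from 3134 toward 26865 by 199; the body runs while x<26865, so iterations = ceil((bound-start)/step)
Step 2: Distance=23731
Step 3: ceil(23731/199)=120

120


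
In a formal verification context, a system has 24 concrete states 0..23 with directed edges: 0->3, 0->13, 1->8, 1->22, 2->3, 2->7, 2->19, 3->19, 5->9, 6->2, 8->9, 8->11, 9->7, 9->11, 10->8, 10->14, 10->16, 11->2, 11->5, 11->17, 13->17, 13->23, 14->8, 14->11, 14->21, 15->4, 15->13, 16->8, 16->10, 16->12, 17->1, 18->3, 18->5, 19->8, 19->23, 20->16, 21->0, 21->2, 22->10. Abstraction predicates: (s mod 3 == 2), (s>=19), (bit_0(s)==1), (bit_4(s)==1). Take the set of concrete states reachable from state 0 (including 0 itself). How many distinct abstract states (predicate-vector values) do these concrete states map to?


BFS from 0:
Concrete reachable: {0, 1, 2, 3, 5, 7, 8, 9, 10, 11, 12, 13, 14, 16, 17, 19, 21, 22, 23}
Abstract via predicates (s mod 3 == 2), (s>=19), (bit_0(s)==1), (bit_4(s)==1):
  (0,0,0,0) <- {0, 10, 12}
  (0,0,0,1) <- {16}
  (0,0,1,0) <- {1, 3, 7, 9, 13}
  (0,1,0,1) <- {22}
  (0,1,1,1) <- {19, 21}
  (1,0,0,0) <- {2, 8, 14}
  (1,0,1,0) <- {5, 11}
  (1,0,1,1) <- {17}
  (1,1,1,1) <- {23}
Distinct abstract states = 9

9


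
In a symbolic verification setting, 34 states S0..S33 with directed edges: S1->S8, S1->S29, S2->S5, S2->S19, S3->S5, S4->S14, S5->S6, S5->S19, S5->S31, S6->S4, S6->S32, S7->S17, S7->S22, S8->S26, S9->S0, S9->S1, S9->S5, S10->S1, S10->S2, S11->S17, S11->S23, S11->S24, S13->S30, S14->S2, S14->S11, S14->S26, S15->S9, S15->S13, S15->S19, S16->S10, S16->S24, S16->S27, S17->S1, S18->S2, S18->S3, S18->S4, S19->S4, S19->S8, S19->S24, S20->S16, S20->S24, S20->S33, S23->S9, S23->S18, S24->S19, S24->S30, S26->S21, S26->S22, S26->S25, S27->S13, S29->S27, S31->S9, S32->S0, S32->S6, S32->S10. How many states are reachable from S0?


BFS from S0:
  layer 0: {S0}
Reachable set: {S0}
Count = 1

1


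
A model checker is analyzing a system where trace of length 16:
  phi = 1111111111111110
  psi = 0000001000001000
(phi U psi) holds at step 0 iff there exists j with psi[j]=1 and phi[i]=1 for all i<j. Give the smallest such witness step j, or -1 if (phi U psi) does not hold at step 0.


(phi U psi) at 0: need smallest j with psi[j]=1 and phi[i]=1 for all i in [0,j).
Scan from step 0:
  step 0: phi=1, psi=0 -> continue
  step 1: phi=1, psi=0 -> continue
  step 2: phi=1, psi=0 -> continue
  step 3: phi=1, psi=0 -> continue
  step 6: psi=1 and phi held for [0,6) -> witness found
Witness step = 6

6


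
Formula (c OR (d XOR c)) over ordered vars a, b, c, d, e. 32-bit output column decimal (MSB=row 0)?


Formula: (c OR (d XOR c)) over a, b, c, d, e (32 rows)
Evaluate each row (bits = a,b,c,d,e, MSB first):
  row 0 [00000]: (0 OR (0 XOR 0)) -> 0
  row 1 [00001]: (0 OR (0 XOR 0)) -> 0
  row 2 [00010]: (0 OR (1 XOR 0)) -> 1
  row 3 [00011]: (0 OR (1 XOR 0)) -> 1
  row 4 [00100]: (1 OR (0 XOR 1)) -> 1
  row 5 [00101]: (1 OR (0 XOR 1)) -> 1
  row 6 [00110]: (1 OR (1 XOR 1)) -> 1
  row 7 [00111]: (1 OR (1 XOR 1)) -> 1
  row 8 [01000]: (0 OR (0 XOR 0)) -> 0
  row 9 [01001]: (0 OR (0 XOR 0)) -> 0
  row 10 [01010]: (0 OR (1 XOR 0)) -> 1
  row 11 [01011]: (0 OR (1 XOR 0)) -> 1
  row 12 [01100]: (1 OR (0 XOR 1)) -> 1
  row 13 [01101]: (1 OR (0 XOR 1)) -> 1
  row 14 [01110]: (1 OR (1 XOR 1)) -> 1
  row 15 [01111]: (1 OR (1 XOR 1)) -> 1
  row 16 [10000]: (0 OR (0 XOR 0)) -> 0
  row 17 [10001]: (0 OR (0 XOR 0)) -> 0
  row 18 [10010]: (0 OR (1 XOR 0)) -> 1
  row 19 [10011]: (0 OR (1 XOR 0)) -> 1
  row 20 [10100]: (1 OR (0 XOR 1)) -> 1
  row 21 [10101]: (1 OR (0 XOR 1)) -> 1
  row 22 [10110]: (1 OR (1 XOR 1)) -> 1
  row 23 [10111]: (1 OR (1 XOR 1)) -> 1
  row 24 [11000]: (0 OR (0 XOR 0)) -> 0
  row 25 [11001]: (0 OR (0 XOR 0)) -> 0
  row 26 [11010]: (0 OR (1 XOR 0)) -> 1
  row 27 [11011]: (0 OR (1 XOR 0)) -> 1
  row 28 [11100]: (1 OR (0 XOR 1)) -> 1
  row 29 [11101]: (1 OR (0 XOR 1)) -> 1
  row 30 [11110]: (1 OR (1 XOR 1)) -> 1
  row 31 [11111]: (1 OR (1 XOR 1)) -> 1
Full result column, 4 rows per line (a,b,c fixed per line; d,e runs 00..11 left to right):
  rows 0-3 [a,b,c=000]: 0011  = hex 3
  rows 4-7 [a,b,c=001]: 1111  = hex F
  rows 8-11 [a,b,c=010]: 0011  = hex 3
  rows 12-15 [a,b,c=011]: 1111  = hex F
  rows 16-19 [a,b,c=100]: 0011  = hex 3
  rows 20-23 [a,b,c=101]: 1111  = hex F
  rows 24-27 [a,b,c=110]: 0011  = hex 3
  rows 28-31 [a,b,c=111]: 1111  = hex F
Output column (row 0 .. row 31) = 00111111001111110011111100111111
Output column grouped in 4s = 0011 1111 0011 1111 0011 1111 0011 1111 = 0x3F3F3F3F
Convert to decimal digit by digit (value = value*16 + digit):
  3 -> 3
  3*16 + 15 (F) = 63
  63*16 + 3 = 1011
  1011*16 + 15 (F) = 16191
  16191*16 + 3 = 259059
  259059*16 + 15 (F) = 4144959
  4144959*16 + 3 = 66319347
  66319347*16 + 15 (F) = 1061109567
Decimal = 1061109567

1061109567


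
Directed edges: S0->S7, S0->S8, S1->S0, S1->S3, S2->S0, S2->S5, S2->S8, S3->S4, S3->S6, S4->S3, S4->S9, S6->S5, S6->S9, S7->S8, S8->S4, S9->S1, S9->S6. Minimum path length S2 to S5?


BFS layer-by-layer from S2:
  dist 0: {S2}
  dist 1: {S0, S5, S8}
  -> S5 reached at distance 1
Shortest path length = 1

1


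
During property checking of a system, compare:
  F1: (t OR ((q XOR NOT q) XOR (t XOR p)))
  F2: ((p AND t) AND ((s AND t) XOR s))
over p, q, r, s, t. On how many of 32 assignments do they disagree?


F1 = (t OR ((q XOR NOT q) XOR (t XOR p)))
F2 = ((p AND t) AND ((s AND t) XOR s))
Evaluate both on each of 32 rows (bits = p,q,r,s,t):
  row 0 [00000]: F1=1 F2=0 (differ) -> 1
  row 1 [00001]: F1=1 F2=0 (differ) -> 1
  row 2 [00010]: F1=1 F2=0 (differ) -> 1
  row 3 [00011]: F1=1 F2=0 (differ) -> 1
  row 4 [00100]: F1=1 F2=0 (differ) -> 1
  row 5 [00101]: F1=1 F2=0 (differ) -> 1
  row 6 [00110]: F1=1 F2=0 (differ) -> 1
  row 7 [00111]: F1=1 F2=0 (differ) -> 1
  row 8 [01000]: F1=1 F2=0 (differ) -> 1
  row 9 [01001]: F1=1 F2=0 (differ) -> 1
  row 10 [01010]: F1=1 F2=0 (differ) -> 1
  row 11 [01011]: F1=1 F2=0 (differ) -> 1
  row 12 [01100]: F1=1 F2=0 (differ) -> 1
  row 13 [01101]: F1=1 F2=0 (differ) -> 1
  row 14 [01110]: F1=1 F2=0 (differ) -> 1
  row 15 [01111]: F1=1 F2=0 (differ) -> 1
  row 16 [10000]: F1=0 F2=0 -> 0
  row 17 [10001]: F1=1 F2=0 (differ) -> 1
  row 18 [10010]: F1=0 F2=0 -> 0
  row 19 [10011]: F1=1 F2=0 (differ) -> 1
  row 20 [10100]: F1=0 F2=0 -> 0
  row 21 [10101]: F1=1 F2=0 (differ) -> 1
  row 22 [10110]: F1=0 F2=0 -> 0
  row 23 [10111]: F1=1 F2=0 (differ) -> 1
  row 24 [11000]: F1=0 F2=0 -> 0
  row 25 [11001]: F1=1 F2=0 (differ) -> 1
  row 26 [11010]: F1=0 F2=0 -> 0
  row 27 [11011]: F1=1 F2=0 (differ) -> 1
  row 28 [11100]: F1=0 F2=0 -> 0
  row 29 [11101]: F1=1 F2=0 (differ) -> 1
  row 30 [11110]: F1=0 F2=0 -> 0
  row 31 [11111]: F1=1 F2=0 (differ) -> 1
Full result column, 8 rows per line (p,q fixed per line; r,s,t runs 000..111 left to right):
  rows 0-7 [p,q=00]: 11111111  (ones: 8)
  rows 8-15 [p,q=01]: 11111111  (ones: 8)
  rows 16-23 [p,q=10]: 01010101  (ones: 4)
  rows 24-31 [p,q=11]: 01010101  (ones: 4)
Disagreements = 8+8+4+4 = 24

24


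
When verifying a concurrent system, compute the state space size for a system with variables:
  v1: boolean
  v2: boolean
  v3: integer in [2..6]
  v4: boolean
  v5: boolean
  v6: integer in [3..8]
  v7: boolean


State space = product of domain sizes of all variables.
Domain sizes:
  v1 (boolean): 2
  v2 (boolean): 2
  v3 (integer in [2..6]): 5
  v4 (boolean): 2
  v5 (boolean): 2
  v6 (integer in [3..8]): 6
  v7 (boolean): 2
Product = 2 * 2 * 5 * 2 * 2 * 6 * 2 = 960

960


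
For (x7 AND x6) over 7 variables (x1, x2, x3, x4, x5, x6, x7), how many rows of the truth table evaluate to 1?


Formula: (x7 AND x6) over 7 vars (128 rows)
Evaluate each row (x1, x2, x3, x4, x5, x6, x7 as bits, MSB first):
  row 0 [0000000]: (0 AND 0) -> 0
  row 1 [0000001]: (1 AND 0) -> 0
  row 2 [0000010]: (0 AND 1) -> 0
  row 3 [0000011]: (1 AND 1) -> 1
  row 4 [0000100]: (0 AND 0) -> 0
  (every remaining row is evaluated the same way; all 128 results are listed next)
Full result column, 8 rows per line (x1,x2,x3,x4 fixed per line; x5,x6,x7 runs 000..111 left to right):
  rows 0-7 [x1,x2,x3,x4=0000]: 00010001  (ones: 2)
  rows 8-15 [x1,x2,x3,x4=0001]: 00010001  (ones: 2)
  rows 16-23 [x1,x2,x3,x4=0010]: 00010001  (ones: 2)
  rows 24-31 [x1,x2,x3,x4=0011]: 00010001  (ones: 2)
  rows 32-39 [x1,x2,x3,x4=0100]: 00010001  (ones: 2)
  rows 40-47 [x1,x2,x3,x4=0101]: 00010001  (ones: 2)
  rows 48-55 [x1,x2,x3,x4=0110]: 00010001  (ones: 2)
  rows 56-63 [x1,x2,x3,x4=0111]: 00010001  (ones: 2)
  rows 64-71 [x1,x2,x3,x4=1000]: 00010001  (ones: 2)
  rows 72-79 [x1,x2,x3,x4=1001]: 00010001  (ones: 2)
  rows 80-87 [x1,x2,x3,x4=1010]: 00010001  (ones: 2)
  rows 88-95 [x1,x2,x3,x4=1011]: 00010001  (ones: 2)
  rows 96-103 [x1,x2,x3,x4=1100]: 00010001  (ones: 2)
  rows 104-111 [x1,x2,x3,x4=1101]: 00010001  (ones: 2)
  rows 112-119 [x1,x2,x3,x4=1110]: 00010001  (ones: 2)
  rows 120-127 [x1,x2,x3,x4=1111]: 00010001  (ones: 2)
Count of 1-rows = 2+2+2+2+2+2+2+2+2+2+2+2+2+2+2+2 = 32

32


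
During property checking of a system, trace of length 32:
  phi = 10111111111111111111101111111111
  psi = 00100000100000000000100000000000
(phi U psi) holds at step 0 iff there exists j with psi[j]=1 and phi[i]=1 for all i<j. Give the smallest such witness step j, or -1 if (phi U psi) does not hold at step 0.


(phi U psi) at 0: need smallest j with psi[j]=1 and phi[i]=1 for all i in [0,j).
Scan from step 0:
  step 0: phi=1, psi=0 -> continue
  step 1: phi=0 -> phi-prefix broken from here
  step 2: psi=1 but phi already failed -> not a witness
  step 8: psi=1 but phi already failed -> not a witness
  step 20: psi=1 but phi already failed -> not a witness
  end of trace: no witness -> -1
Witness step = -1

-1


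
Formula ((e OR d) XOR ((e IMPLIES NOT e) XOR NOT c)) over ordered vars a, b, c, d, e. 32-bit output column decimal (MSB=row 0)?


Formula: ((e OR d) XOR ((e IMPLIES NOT e) XOR NOT c)) over a, b, c, d, e (32 rows)
Evaluate each row (bits = a,b,c,d,e, MSB first):
  row 0 [00000]: ((0 OR 0) XOR ((0 IMPLIES NOT 0) XOR NOT 0)) -> 0
  row 1 [00001]: ((1 OR 0) XOR ((1 IMPLIES NOT 1) XOR NOT 0)) -> 0
  row 2 [00010]: ((0 OR 1) XOR ((0 IMPLIES NOT 0) XOR NOT 0)) -> 1
  row 3 [00011]: ((1 OR 1) XOR ((1 IMPLIES NOT 1) XOR NOT 0)) -> 0
  row 4 [00100]: ((0 OR 0) XOR ((0 IMPLIES NOT 0) XOR NOT 1)) -> 1
  row 5 [00101]: ((1 OR 0) XOR ((1 IMPLIES NOT 1) XOR NOT 1)) -> 1
  row 6 [00110]: ((0 OR 1) XOR ((0 IMPLIES NOT 0) XOR NOT 1)) -> 0
  row 7 [00111]: ((1 OR 1) XOR ((1 IMPLIES NOT 1) XOR NOT 1)) -> 1
  row 8 [01000]: ((0 OR 0) XOR ((0 IMPLIES NOT 0) XOR NOT 0)) -> 0
  row 9 [01001]: ((1 OR 0) XOR ((1 IMPLIES NOT 1) XOR NOT 0)) -> 0
  row 10 [01010]: ((0 OR 1) XOR ((0 IMPLIES NOT 0) XOR NOT 0)) -> 1
  row 11 [01011]: ((1 OR 1) XOR ((1 IMPLIES NOT 1) XOR NOT 0)) -> 0
  row 12 [01100]: ((0 OR 0) XOR ((0 IMPLIES NOT 0) XOR NOT 1)) -> 1
  row 13 [01101]: ((1 OR 0) XOR ((1 IMPLIES NOT 1) XOR NOT 1)) -> 1
  row 14 [01110]: ((0 OR 1) XOR ((0 IMPLIES NOT 0) XOR NOT 1)) -> 0
  row 15 [01111]: ((1 OR 1) XOR ((1 IMPLIES NOT 1) XOR NOT 1)) -> 1
  row 16 [10000]: ((0 OR 0) XOR ((0 IMPLIES NOT 0) XOR NOT 0)) -> 0
  row 17 [10001]: ((1 OR 0) XOR ((1 IMPLIES NOT 1) XOR NOT 0)) -> 0
  row 18 [10010]: ((0 OR 1) XOR ((0 IMPLIES NOT 0) XOR NOT 0)) -> 1
  row 19 [10011]: ((1 OR 1) XOR ((1 IMPLIES NOT 1) XOR NOT 0)) -> 0
  row 20 [10100]: ((0 OR 0) XOR ((0 IMPLIES NOT 0) XOR NOT 1)) -> 1
  row 21 [10101]: ((1 OR 0) XOR ((1 IMPLIES NOT 1) XOR NOT 1)) -> 1
  row 22 [10110]: ((0 OR 1) XOR ((0 IMPLIES NOT 0) XOR NOT 1)) -> 0
  row 23 [10111]: ((1 OR 1) XOR ((1 IMPLIES NOT 1) XOR NOT 1)) -> 1
  row 24 [11000]: ((0 OR 0) XOR ((0 IMPLIES NOT 0) XOR NOT 0)) -> 0
  row 25 [11001]: ((1 OR 0) XOR ((1 IMPLIES NOT 1) XOR NOT 0)) -> 0
  row 26 [11010]: ((0 OR 1) XOR ((0 IMPLIES NOT 0) XOR NOT 0)) -> 1
  row 27 [11011]: ((1 OR 1) XOR ((1 IMPLIES NOT 1) XOR NOT 0)) -> 0
  row 28 [11100]: ((0 OR 0) XOR ((0 IMPLIES NOT 0) XOR NOT 1)) -> 1
  row 29 [11101]: ((1 OR 0) XOR ((1 IMPLIES NOT 1) XOR NOT 1)) -> 1
  row 30 [11110]: ((0 OR 1) XOR ((0 IMPLIES NOT 0) XOR NOT 1)) -> 0
  row 31 [11111]: ((1 OR 1) XOR ((1 IMPLIES NOT 1) XOR NOT 1)) -> 1
Full result column, 4 rows per line (a,b,c fixed per line; d,e runs 00..11 left to right):
  rows 0-3 [a,b,c=000]: 0010  = hex 2
  rows 4-7 [a,b,c=001]: 1101  = hex D
  rows 8-11 [a,b,c=010]: 0010  = hex 2
  rows 12-15 [a,b,c=011]: 1101  = hex D
  rows 16-19 [a,b,c=100]: 0010  = hex 2
  rows 20-23 [a,b,c=101]: 1101  = hex D
  rows 24-27 [a,b,c=110]: 0010  = hex 2
  rows 28-31 [a,b,c=111]: 1101  = hex D
Output column (row 0 .. row 31) = 00101101001011010010110100101101
Output column grouped in 4s = 0010 1101 0010 1101 0010 1101 0010 1101 = 0x2D2D2D2D
Convert to decimal digit by digit (value = value*16 + digit):
  2 -> 2
  2*16 + 13 (D) = 45
  45*16 + 2 = 722
  722*16 + 13 (D) = 11565
  11565*16 + 2 = 185042
  185042*16 + 13 (D) = 2960685
  2960685*16 + 2 = 47370962
  47370962*16 + 13 (D) = 757935405
Decimal = 757935405

757935405


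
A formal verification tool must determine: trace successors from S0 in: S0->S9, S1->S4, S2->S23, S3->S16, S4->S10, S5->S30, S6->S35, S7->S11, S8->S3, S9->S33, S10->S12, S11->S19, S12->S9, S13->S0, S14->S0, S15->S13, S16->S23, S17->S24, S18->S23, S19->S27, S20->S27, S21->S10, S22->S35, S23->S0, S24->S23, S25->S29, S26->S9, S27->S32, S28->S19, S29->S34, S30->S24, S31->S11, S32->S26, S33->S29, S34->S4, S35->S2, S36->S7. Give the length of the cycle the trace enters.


Trace from S0 until a state repeats:
  S0 -> S9 -> S33 -> S29 -> S34 -> S4 -> S10 -> S12 -> S9
S9 first seen at step 1, revisited at step 8.
Cycle length = 8 - 1 = 7

7


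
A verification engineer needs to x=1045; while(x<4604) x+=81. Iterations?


Step 1: x goes from 1045 toward 4604 by 81; the body runs while x<4604, so iterations = ceil((bound-start)/step)
Step 2: Distance=3559
Step 3: ceil(3559/81)=44

44


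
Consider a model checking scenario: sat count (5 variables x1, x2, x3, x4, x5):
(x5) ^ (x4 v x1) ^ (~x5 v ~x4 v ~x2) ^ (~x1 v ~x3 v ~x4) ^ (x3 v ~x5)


CNF with 5 clauses over 5 vars (32 assignments).
An assignment satisfies CNF iff every clause has >=1 true literal.
Check each row (bits = x1,x2,x3,x4,x5; clause T/F shown):
  row 0 [00000]: clauses=FFTTT -> 0
  row 1 [00001]: clauses=TFTTF -> 0
  row 2 [00010]: clauses=FTTTT -> 0
  row 3 [00011]: clauses=TTTTF -> 0
  row 4 [00100]: clauses=FFTTT -> 0
  row 5 [00101]: clauses=TFTTT -> 0
  row 6 [00110]: clauses=FTTTT -> 0
  row 7 [00111]: clauses=TTTTT -> 1
  row 8 [01000]: clauses=FFTTT -> 0
  row 9 [01001]: clauses=TFTTF -> 0
  row 10 [01010]: clauses=FTTTT -> 0
  row 11 [01011]: clauses=TTFTF -> 0
  row 12 [01100]: clauses=FFTTT -> 0
  row 13 [01101]: clauses=TFTTT -> 0
  row 14 [01110]: clauses=FTTTT -> 0
  row 15 [01111]: clauses=TTFTT -> 0
  row 16 [10000]: clauses=FTTTT -> 0
  row 17 [10001]: clauses=TTTTF -> 0
  row 18 [10010]: clauses=FTTTT -> 0
  row 19 [10011]: clauses=TTTTF -> 0
  row 20 [10100]: clauses=FTTTT -> 0
  row 21 [10101]: clauses=TTTTT -> 1
  row 22 [10110]: clauses=FTTFT -> 0
  row 23 [10111]: clauses=TTTFT -> 0
  row 24 [11000]: clauses=FTTTT -> 0
  row 25 [11001]: clauses=TTTTF -> 0
  row 26 [11010]: clauses=FTTTT -> 0
  row 27 [11011]: clauses=TTFTF -> 0
  row 28 [11100]: clauses=FTTTT -> 0
  row 29 [11101]: clauses=TTTTT -> 1
  row 30 [11110]: clauses=FTTFT -> 0
  row 31 [11111]: clauses=TTFFT -> 0
Full result column, 8 rows per line (x1,x2 fixed per line; x3,x4,x5 runs 000..111 left to right):
  rows 0-7 [x1,x2=00]: 00000001  (ones: 1)
  rows 8-15 [x1,x2=01]: 00000000  (ones: 0)
  rows 16-23 [x1,x2=10]: 00000100  (ones: 1)
  rows 24-31 [x1,x2=11]: 00000100  (ones: 1)
Satisfying assignments = 1+0+1+1 = 3

3


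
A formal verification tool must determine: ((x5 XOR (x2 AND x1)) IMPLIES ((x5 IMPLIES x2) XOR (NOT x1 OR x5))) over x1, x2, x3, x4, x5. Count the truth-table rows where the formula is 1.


Formula: ((x5 XOR (x2 AND x1)) IMPLIES ((x5 IMPLIES x2) XOR (NOT x1 OR x5))) over 5 vars (32 rows)
Evaluate each row (x1, x2, x3, x4, x5 as bits, MSB first):
  row 0 [00000]: ((0 XOR (0 AND 0)) IMPLIES ((0 IMPLIES 0) XOR (NOT 0 OR 0))) -> 1
  row 1 [00001]: ((1 XOR (0 AND 0)) IMPLIES ((1 IMPLIES 0) XOR (NOT 0 OR 1))) -> 1
  row 2 [00010]: ((0 XOR (0 AND 0)) IMPLIES ((0 IMPLIES 0) XOR (NOT 0 OR 0))) -> 1
  row 3 [00011]: ((1 XOR (0 AND 0)) IMPLIES ((1 IMPLIES 0) XOR (NOT 0 OR 1))) -> 1
  row 4 [00100]: ((0 XOR (0 AND 0)) IMPLIES ((0 IMPLIES 0) XOR (NOT 0 OR 0))) -> 1
  row 5 [00101]: ((1 XOR (0 AND 0)) IMPLIES ((1 IMPLIES 0) XOR (NOT 0 OR 1))) -> 1
  row 6 [00110]: ((0 XOR (0 AND 0)) IMPLIES ((0 IMPLIES 0) XOR (NOT 0 OR 0))) -> 1
  row 7 [00111]: ((1 XOR (0 AND 0)) IMPLIES ((1 IMPLIES 0) XOR (NOT 0 OR 1))) -> 1
  row 8 [01000]: ((0 XOR (1 AND 0)) IMPLIES ((0 IMPLIES 1) XOR (NOT 0 OR 0))) -> 1
  row 9 [01001]: ((1 XOR (1 AND 0)) IMPLIES ((1 IMPLIES 1) XOR (NOT 0 OR 1))) -> 0
  row 10 [01010]: ((0 XOR (1 AND 0)) IMPLIES ((0 IMPLIES 1) XOR (NOT 0 OR 0))) -> 1
  row 11 [01011]: ((1 XOR (1 AND 0)) IMPLIES ((1 IMPLIES 1) XOR (NOT 0 OR 1))) -> 0
  row 12 [01100]: ((0 XOR (1 AND 0)) IMPLIES ((0 IMPLIES 1) XOR (NOT 0 OR 0))) -> 1
  row 13 [01101]: ((1 XOR (1 AND 0)) IMPLIES ((1 IMPLIES 1) XOR (NOT 0 OR 1))) -> 0
  row 14 [01110]: ((0 XOR (1 AND 0)) IMPLIES ((0 IMPLIES 1) XOR (NOT 0 OR 0))) -> 1
  row 15 [01111]: ((1 XOR (1 AND 0)) IMPLIES ((1 IMPLIES 1) XOR (NOT 0 OR 1))) -> 0
  row 16 [10000]: ((0 XOR (0 AND 1)) IMPLIES ((0 IMPLIES 0) XOR (NOT 1 OR 0))) -> 1
  row 17 [10001]: ((1 XOR (0 AND 1)) IMPLIES ((1 IMPLIES 0) XOR (NOT 1 OR 1))) -> 1
  row 18 [10010]: ((0 XOR (0 AND 1)) IMPLIES ((0 IMPLIES 0) XOR (NOT 1 OR 0))) -> 1
  row 19 [10011]: ((1 XOR (0 AND 1)) IMPLIES ((1 IMPLIES 0) XOR (NOT 1 OR 1))) -> 1
  row 20 [10100]: ((0 XOR (0 AND 1)) IMPLIES ((0 IMPLIES 0) XOR (NOT 1 OR 0))) -> 1
  row 21 [10101]: ((1 XOR (0 AND 1)) IMPLIES ((1 IMPLIES 0) XOR (NOT 1 OR 1))) -> 1
  row 22 [10110]: ((0 XOR (0 AND 1)) IMPLIES ((0 IMPLIES 0) XOR (NOT 1 OR 0))) -> 1
  row 23 [10111]: ((1 XOR (0 AND 1)) IMPLIES ((1 IMPLIES 0) XOR (NOT 1 OR 1))) -> 1
  row 24 [11000]: ((0 XOR (1 AND 1)) IMPLIES ((0 IMPLIES 1) XOR (NOT 1 OR 0))) -> 1
  row 25 [11001]: ((1 XOR (1 AND 1)) IMPLIES ((1 IMPLIES 1) XOR (NOT 1 OR 1))) -> 1
  row 26 [11010]: ((0 XOR (1 AND 1)) IMPLIES ((0 IMPLIES 1) XOR (NOT 1 OR 0))) -> 1
  row 27 [11011]: ((1 XOR (1 AND 1)) IMPLIES ((1 IMPLIES 1) XOR (NOT 1 OR 1))) -> 1
  row 28 [11100]: ((0 XOR (1 AND 1)) IMPLIES ((0 IMPLIES 1) XOR (NOT 1 OR 0))) -> 1
  row 29 [11101]: ((1 XOR (1 AND 1)) IMPLIES ((1 IMPLIES 1) XOR (NOT 1 OR 1))) -> 1
  row 30 [11110]: ((0 XOR (1 AND 1)) IMPLIES ((0 IMPLIES 1) XOR (NOT 1 OR 0))) -> 1
  row 31 [11111]: ((1 XOR (1 AND 1)) IMPLIES ((1 IMPLIES 1) XOR (NOT 1 OR 1))) -> 1
Full result column, 8 rows per line (x1,x2 fixed per line; x3,x4,x5 runs 000..111 left to right):
  rows 0-7 [x1,x2=00]: 11111111  (ones: 8)
  rows 8-15 [x1,x2=01]: 10101010  (ones: 4)
  rows 16-23 [x1,x2=10]: 11111111  (ones: 8)
  rows 24-31 [x1,x2=11]: 11111111  (ones: 8)
Count of 1-rows = 8+4+8+8 = 28

28


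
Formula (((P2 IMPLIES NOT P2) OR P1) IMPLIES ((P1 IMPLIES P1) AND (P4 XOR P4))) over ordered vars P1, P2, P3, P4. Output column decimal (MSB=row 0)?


Formula: (((P2 IMPLIES NOT P2) OR P1) IMPLIES ((P1 IMPLIES P1) AND (P4 XOR P4))) over P1, P2, P3, P4 (16 rows)
Evaluate each row (bits = P1,P2,P3,P4, MSB first):
  row 0 [0000]: (((0 IMPLIES NOT 0) OR 0) IMPLIES ((0 IMPLIES 0) AND (0 XOR 0))) -> 0
  row 1 [0001]: (((0 IMPLIES NOT 0) OR 0) IMPLIES ((0 IMPLIES 0) AND (1 XOR 1))) -> 0
  row 2 [0010]: (((0 IMPLIES NOT 0) OR 0) IMPLIES ((0 IMPLIES 0) AND (0 XOR 0))) -> 0
  row 3 [0011]: (((0 IMPLIES NOT 0) OR 0) IMPLIES ((0 IMPLIES 0) AND (1 XOR 1))) -> 0
  row 4 [0100]: (((1 IMPLIES NOT 1) OR 0) IMPLIES ((0 IMPLIES 0) AND (0 XOR 0))) -> 1
  row 5 [0101]: (((1 IMPLIES NOT 1) OR 0) IMPLIES ((0 IMPLIES 0) AND (1 XOR 1))) -> 1
  row 6 [0110]: (((1 IMPLIES NOT 1) OR 0) IMPLIES ((0 IMPLIES 0) AND (0 XOR 0))) -> 1
  row 7 [0111]: (((1 IMPLIES NOT 1) OR 0) IMPLIES ((0 IMPLIES 0) AND (1 XOR 1))) -> 1
  row 8 [1000]: (((0 IMPLIES NOT 0) OR 1) IMPLIES ((1 IMPLIES 1) AND (0 XOR 0))) -> 0
  row 9 [1001]: (((0 IMPLIES NOT 0) OR 1) IMPLIES ((1 IMPLIES 1) AND (1 XOR 1))) -> 0
  row 10 [1010]: (((0 IMPLIES NOT 0) OR 1) IMPLIES ((1 IMPLIES 1) AND (0 XOR 0))) -> 0
  row 11 [1011]: (((0 IMPLIES NOT 0) OR 1) IMPLIES ((1 IMPLIES 1) AND (1 XOR 1))) -> 0
  row 12 [1100]: (((1 IMPLIES NOT 1) OR 1) IMPLIES ((1 IMPLIES 1) AND (0 XOR 0))) -> 0
  row 13 [1101]: (((1 IMPLIES NOT 1) OR 1) IMPLIES ((1 IMPLIES 1) AND (1 XOR 1))) -> 0
  row 14 [1110]: (((1 IMPLIES NOT 1) OR 1) IMPLIES ((1 IMPLIES 1) AND (0 XOR 0))) -> 0
  row 15 [1111]: (((1 IMPLIES NOT 1) OR 1) IMPLIES ((1 IMPLIES 1) AND (1 XOR 1))) -> 0
Full result column, 4 rows per line (P1,P2 fixed per line; P3,P4 runs 00..11 left to right):
  rows 0-3 [P1,P2=00]: 0000  = hex 0
  rows 4-7 [P1,P2=01]: 1111  = hex F
  rows 8-11 [P1,P2=10]: 0000  = hex 0
  rows 12-15 [P1,P2=11]: 0000  = hex 0
Output column (row 0 .. row 15) = 0000111100000000
Output column grouped in 4s = 0000 1111 0000 0000 = 0x0F00
Convert to decimal digit by digit (value = value*16 + digit):
  0 -> 0
  0*16 + 15 (F) = 15
  15*16 + 0 = 240
  240*16 + 0 = 3840
Decimal = 3840

3840


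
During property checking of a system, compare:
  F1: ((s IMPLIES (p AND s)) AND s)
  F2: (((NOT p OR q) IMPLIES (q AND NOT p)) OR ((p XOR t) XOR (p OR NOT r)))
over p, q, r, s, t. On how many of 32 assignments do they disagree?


F1 = ((s IMPLIES (p AND s)) AND s)
F2 = (((NOT p OR q) IMPLIES (q AND NOT p)) OR ((p XOR t) XOR (p OR NOT r)))
Evaluate both on each of 32 rows (bits = p,q,r,s,t):
  row 0 [00000]: F1=0 F2=1 (differ) -> 1
  row 1 [00001]: F1=0 F2=0 -> 0
  row 2 [00010]: F1=0 F2=1 (differ) -> 1
  row 3 [00011]: F1=0 F2=0 -> 0
  row 4 [00100]: F1=0 F2=0 -> 0
  row 5 [00101]: F1=0 F2=1 (differ) -> 1
  row 6 [00110]: F1=0 F2=0 -> 0
  row 7 [00111]: F1=0 F2=1 (differ) -> 1
  row 8 [01000]: F1=0 F2=1 (differ) -> 1
  row 9 [01001]: F1=0 F2=1 (differ) -> 1
  row 10 [01010]: F1=0 F2=1 (differ) -> 1
  row 11 [01011]: F1=0 F2=1 (differ) -> 1
  row 12 [01100]: F1=0 F2=1 (differ) -> 1
  row 13 [01101]: F1=0 F2=1 (differ) -> 1
  row 14 [01110]: F1=0 F2=1 (differ) -> 1
  row 15 [01111]: F1=0 F2=1 (differ) -> 1
  row 16 [10000]: F1=0 F2=1 (differ) -> 1
  row 17 [10001]: F1=0 F2=1 (differ) -> 1
  row 18 [10010]: F1=1 F2=1 -> 0
  row 19 [10011]: F1=1 F2=1 -> 0
  row 20 [10100]: F1=0 F2=1 (differ) -> 1
  row 21 [10101]: F1=0 F2=1 (differ) -> 1
  row 22 [10110]: F1=1 F2=1 -> 0
  row 23 [10111]: F1=1 F2=1 -> 0
  row 24 [11000]: F1=0 F2=0 -> 0
  row 25 [11001]: F1=0 F2=1 (differ) -> 1
  row 26 [11010]: F1=1 F2=0 (differ) -> 1
  row 27 [11011]: F1=1 F2=1 -> 0
  row 28 [11100]: F1=0 F2=0 -> 0
  row 29 [11101]: F1=0 F2=1 (differ) -> 1
  row 30 [11110]: F1=1 F2=0 (differ) -> 1
  row 31 [11111]: F1=1 F2=1 -> 0
Full result column, 8 rows per line (p,q fixed per line; r,s,t runs 000..111 left to right):
  rows 0-7 [p,q=00]: 10100101  (ones: 4)
  rows 8-15 [p,q=01]: 11111111  (ones: 8)
  rows 16-23 [p,q=10]: 11001100  (ones: 4)
  rows 24-31 [p,q=11]: 01100110  (ones: 4)
Disagreements = 4+8+4+4 = 20

20


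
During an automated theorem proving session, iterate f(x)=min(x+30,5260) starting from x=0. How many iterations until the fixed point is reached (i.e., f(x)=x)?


Step 1: x=0, cap=5260, increment=30
Step 2: x grows by 30 each step until capped at 5260; fixed point is x=5260
Step 3: iterations = ceil(5260/30) = 176

176


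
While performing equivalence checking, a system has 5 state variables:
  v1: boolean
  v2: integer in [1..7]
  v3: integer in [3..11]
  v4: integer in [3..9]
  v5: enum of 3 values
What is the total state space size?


State space = product of domain sizes of all variables.
Domain sizes:
  v1 (boolean): 2
  v2 (integer in [1..7]): 7
  v3 (integer in [3..11]): 9
  v4 (integer in [3..9]): 7
  v5 (enum of 3 values): 3
Product = 2 * 7 * 9 * 7 * 3 = 2646

2646


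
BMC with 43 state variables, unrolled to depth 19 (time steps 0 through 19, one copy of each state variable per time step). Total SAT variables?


BMC unrolls to depth k, creating one copy of each state var for steps 0..k.
Step count = 19 + 1 = 20 (steps 0 through 19)
Vars per step = 43
Total = 43 * 20 = 860

860


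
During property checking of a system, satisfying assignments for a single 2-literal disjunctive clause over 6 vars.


Step 1: Total=2^6=64
Step 2: Unsat when all 2 false: 2^4=16
Step 3: Sat=64-16=48

48


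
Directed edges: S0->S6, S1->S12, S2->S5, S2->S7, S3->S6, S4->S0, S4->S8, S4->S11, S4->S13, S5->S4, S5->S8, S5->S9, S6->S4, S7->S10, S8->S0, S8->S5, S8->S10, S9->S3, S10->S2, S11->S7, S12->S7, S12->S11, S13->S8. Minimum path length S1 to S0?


BFS layer-by-layer from S1:
  dist 0: {S1}
  dist 1: {S12}
  dist 2: {S7, S11}
  dist 3: {S10}
  dist 4: {S2}
  dist 5: {S5}
  dist 6: {S4, S8, S9}
  dist 7: {S0, S3, S13}
  -> S0 reached at distance 7
Shortest path length = 7

7


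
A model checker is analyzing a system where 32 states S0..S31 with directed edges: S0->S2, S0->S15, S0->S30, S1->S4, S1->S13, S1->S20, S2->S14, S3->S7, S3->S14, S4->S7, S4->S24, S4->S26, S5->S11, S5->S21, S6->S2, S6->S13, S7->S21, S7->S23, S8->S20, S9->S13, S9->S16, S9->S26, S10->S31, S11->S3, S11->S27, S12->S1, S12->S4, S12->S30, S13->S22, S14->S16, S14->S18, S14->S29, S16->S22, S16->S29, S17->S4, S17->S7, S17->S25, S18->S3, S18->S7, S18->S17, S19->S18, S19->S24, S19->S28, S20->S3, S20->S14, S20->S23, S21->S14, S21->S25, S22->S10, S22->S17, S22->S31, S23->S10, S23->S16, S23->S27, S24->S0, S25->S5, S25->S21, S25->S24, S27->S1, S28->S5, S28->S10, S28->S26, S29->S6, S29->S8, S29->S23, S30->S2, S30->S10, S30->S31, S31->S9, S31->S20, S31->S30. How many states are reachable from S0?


BFS from S0:
  layer 0: {S0}
  layer 1: {S2, S15, S30}
  layer 2: {S10, S14, S31}
  layer 3: {S9, S16, S18, S20, S29}
  layer 4: {S3, S6, S7, S8, S13, S17, S22, S23, S26}
  layer 5: {S4, S21, S25, S27}
  layer 6: {S1, S5, S24}
  layer 7: {S11}
Reachable set: {S0, S1, S2, S3, S4, S5, S6, S7, S8, S9, S10, S11, S13, S14, S15, S16, S17, S18, S20, S21, S22, S23, S24, S25, S26, S27, S29, S30, S31}
Count = 29

29


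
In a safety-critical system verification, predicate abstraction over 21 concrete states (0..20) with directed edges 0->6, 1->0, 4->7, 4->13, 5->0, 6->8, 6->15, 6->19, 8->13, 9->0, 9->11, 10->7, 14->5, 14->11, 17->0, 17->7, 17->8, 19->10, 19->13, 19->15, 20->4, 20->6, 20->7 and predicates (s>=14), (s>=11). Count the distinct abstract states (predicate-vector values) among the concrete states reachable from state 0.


BFS from 0:
Concrete reachable: {0, 6, 7, 8, 10, 13, 15, 19}
Abstract via predicates (s>=14), (s>=11):
  (0,0) <- {0, 6, 7, 8, 10}
  (0,1) <- {13}
  (1,1) <- {15, 19}
Distinct abstract states = 3

3


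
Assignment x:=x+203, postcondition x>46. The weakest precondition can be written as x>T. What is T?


Formula: wp(x:=E, P) = P[E/x] (substitute E for x in postcondition)
Step 1: Postcondition: x>46
Step 2: Substitute x+203 for x: x+203>46
Step 3: Solve for x: x > 46-203 = -157

-157


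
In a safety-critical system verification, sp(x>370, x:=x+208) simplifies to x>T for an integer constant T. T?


Formula: sp(P, x:=E) = exists old_x. (x = E[old_x/x]) AND P[old_x/x] (old_x is the value of x before the assignment; eliminate old_x by solving x = E[old_x/x] for old_x)
Step 1: Precondition P: x>370, i.e. old_x > 370
Step 2: Assignment gives x = old_x + 208, so old_x = x - 208
Step 3: Substitute into P: x - 208 > 370
Step 4: Simplify: x > 370+208 = 578

578


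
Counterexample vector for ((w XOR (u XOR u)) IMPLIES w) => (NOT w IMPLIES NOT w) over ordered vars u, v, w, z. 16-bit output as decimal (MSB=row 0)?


F1 = ((w XOR (u XOR u)) IMPLIES w)
F2 = (NOT w IMPLIES NOT w)
Counterexample to F1=>F2 is where F1=1 and F2=0.
Evaluate each row (bits = u,v,w,z, MSB first):
  row 0 [0000]: F1=1 F2=1 -> F1&~F2 -> 0
  row 1 [0001]: F1=1 F2=1 -> F1&~F2 -> 0
  row 2 [0010]: F1=1 F2=1 -> F1&~F2 -> 0
  row 3 [0011]: F1=1 F2=1 -> F1&~F2 -> 0
  row 4 [0100]: F1=1 F2=1 -> F1&~F2 -> 0
  row 5 [0101]: F1=1 F2=1 -> F1&~F2 -> 0
  row 6 [0110]: F1=1 F2=1 -> F1&~F2 -> 0
  row 7 [0111]: F1=1 F2=1 -> F1&~F2 -> 0
  row 8 [1000]: F1=1 F2=1 -> F1&~F2 -> 0
  row 9 [1001]: F1=1 F2=1 -> F1&~F2 -> 0
  row 10 [1010]: F1=1 F2=1 -> F1&~F2 -> 0
  row 11 [1011]: F1=1 F2=1 -> F1&~F2 -> 0
  row 12 [1100]: F1=1 F2=1 -> F1&~F2 -> 0
  row 13 [1101]: F1=1 F2=1 -> F1&~F2 -> 0
  row 14 [1110]: F1=1 F2=1 -> F1&~F2 -> 0
  row 15 [1111]: F1=1 F2=1 -> F1&~F2 -> 0
Full result column, 4 rows per line (u,v fixed per line; w,z runs 00..11 left to right):
  rows 0-3 [u,v=00]: 0000  = hex 0
  rows 4-7 [u,v=01]: 0000  = hex 0
  rows 8-11 [u,v=10]: 0000  = hex 0
  rows 12-15 [u,v=11]: 0000  = hex 0
Counterexample vector (row 0 .. row 15) = 0000000000000000
Output column grouped in 4s = 0000 0000 0000 0000 = 0x0000
Convert to decimal digit by digit (value = value*16 + digit):
  0 -> 0
  0*16 + 0 = 0
  0*16 + 0 = 0
  0*16 + 0 = 0
Decimal = 0

0


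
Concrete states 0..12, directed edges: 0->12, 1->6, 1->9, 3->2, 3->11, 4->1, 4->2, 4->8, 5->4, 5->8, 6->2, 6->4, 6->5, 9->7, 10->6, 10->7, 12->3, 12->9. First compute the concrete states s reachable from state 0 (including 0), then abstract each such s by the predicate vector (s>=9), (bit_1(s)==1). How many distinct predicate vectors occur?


BFS from 0:
Concrete reachable: {0, 2, 3, 7, 9, 11, 12}
Abstract via predicates (s>=9), (bit_1(s)==1):
  (0,0) <- {0}
  (0,1) <- {2, 3, 7}
  (1,0) <- {9, 12}
  (1,1) <- {11}
Distinct abstract states = 4

4


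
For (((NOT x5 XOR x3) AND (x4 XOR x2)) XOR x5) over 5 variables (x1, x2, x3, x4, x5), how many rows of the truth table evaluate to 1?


Formula: (((NOT x5 XOR x3) AND (x4 XOR x2)) XOR x5) over 5 vars (32 rows)
Evaluate each row (x1, x2, x3, x4, x5 as bits, MSB first):
  row 0 [00000]: (((NOT 0 XOR 0) AND (0 XOR 0)) XOR 0) -> 0
  row 1 [00001]: (((NOT 1 XOR 0) AND (0 XOR 0)) XOR 1) -> 1
  row 2 [00010]: (((NOT 0 XOR 0) AND (1 XOR 0)) XOR 0) -> 1
  row 3 [00011]: (((NOT 1 XOR 0) AND (1 XOR 0)) XOR 1) -> 1
  row 4 [00100]: (((NOT 0 XOR 1) AND (0 XOR 0)) XOR 0) -> 0
  row 5 [00101]: (((NOT 1 XOR 1) AND (0 XOR 0)) XOR 1) -> 1
  row 6 [00110]: (((NOT 0 XOR 1) AND (1 XOR 0)) XOR 0) -> 0
  row 7 [00111]: (((NOT 1 XOR 1) AND (1 XOR 0)) XOR 1) -> 0
  row 8 [01000]: (((NOT 0 XOR 0) AND (0 XOR 1)) XOR 0) -> 1
  row 9 [01001]: (((NOT 1 XOR 0) AND (0 XOR 1)) XOR 1) -> 1
  row 10 [01010]: (((NOT 0 XOR 0) AND (1 XOR 1)) XOR 0) -> 0
  row 11 [01011]: (((NOT 1 XOR 0) AND (1 XOR 1)) XOR 1) -> 1
  row 12 [01100]: (((NOT 0 XOR 1) AND (0 XOR 1)) XOR 0) -> 0
  row 13 [01101]: (((NOT 1 XOR 1) AND (0 XOR 1)) XOR 1) -> 0
  row 14 [01110]: (((NOT 0 XOR 1) AND (1 XOR 1)) XOR 0) -> 0
  row 15 [01111]: (((NOT 1 XOR 1) AND (1 XOR 1)) XOR 1) -> 1
  row 16 [10000]: (((NOT 0 XOR 0) AND (0 XOR 0)) XOR 0) -> 0
  row 17 [10001]: (((NOT 1 XOR 0) AND (0 XOR 0)) XOR 1) -> 1
  row 18 [10010]: (((NOT 0 XOR 0) AND (1 XOR 0)) XOR 0) -> 1
  row 19 [10011]: (((NOT 1 XOR 0) AND (1 XOR 0)) XOR 1) -> 1
  row 20 [10100]: (((NOT 0 XOR 1) AND (0 XOR 0)) XOR 0) -> 0
  row 21 [10101]: (((NOT 1 XOR 1) AND (0 XOR 0)) XOR 1) -> 1
  row 22 [10110]: (((NOT 0 XOR 1) AND (1 XOR 0)) XOR 0) -> 0
  row 23 [10111]: (((NOT 1 XOR 1) AND (1 XOR 0)) XOR 1) -> 0
  row 24 [11000]: (((NOT 0 XOR 0) AND (0 XOR 1)) XOR 0) -> 1
  row 25 [11001]: (((NOT 1 XOR 0) AND (0 XOR 1)) XOR 1) -> 1
  row 26 [11010]: (((NOT 0 XOR 0) AND (1 XOR 1)) XOR 0) -> 0
  row 27 [11011]: (((NOT 1 XOR 0) AND (1 XOR 1)) XOR 1) -> 1
  row 28 [11100]: (((NOT 0 XOR 1) AND (0 XOR 1)) XOR 0) -> 0
  row 29 [11101]: (((NOT 1 XOR 1) AND (0 XOR 1)) XOR 1) -> 0
  row 30 [11110]: (((NOT 0 XOR 1) AND (1 XOR 1)) XOR 0) -> 0
  row 31 [11111]: (((NOT 1 XOR 1) AND (1 XOR 1)) XOR 1) -> 1
Full result column, 8 rows per line (x1,x2 fixed per line; x3,x4,x5 runs 000..111 left to right):
  rows 0-7 [x1,x2=00]: 01110100  (ones: 4)
  rows 8-15 [x1,x2=01]: 11010001  (ones: 4)
  rows 16-23 [x1,x2=10]: 01110100  (ones: 4)
  rows 24-31 [x1,x2=11]: 11010001  (ones: 4)
Count of 1-rows = 4+4+4+4 = 16

16


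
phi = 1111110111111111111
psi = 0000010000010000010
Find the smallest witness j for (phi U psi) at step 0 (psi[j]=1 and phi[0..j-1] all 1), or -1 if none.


(phi U psi) at 0: need smallest j with psi[j]=1 and phi[i]=1 for all i in [0,j).
Scan from step 0:
  step 0: phi=1, psi=0 -> continue
  step 1: phi=1, psi=0 -> continue
  step 2: phi=1, psi=0 -> continue
  step 3: phi=1, psi=0 -> continue
  step 5: psi=1 and phi held for [0,5) -> witness found
Witness step = 5

5


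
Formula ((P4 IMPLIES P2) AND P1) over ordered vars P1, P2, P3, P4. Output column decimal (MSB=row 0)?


Formula: ((P4 IMPLIES P2) AND P1) over P1, P2, P3, P4 (16 rows)
Evaluate each row (bits = P1,P2,P3,P4, MSB first):
  row 0 [0000]: ((0 IMPLIES 0) AND 0) -> 0
  row 1 [0001]: ((1 IMPLIES 0) AND 0) -> 0
  row 2 [0010]: ((0 IMPLIES 0) AND 0) -> 0
  row 3 [0011]: ((1 IMPLIES 0) AND 0) -> 0
  row 4 [0100]: ((0 IMPLIES 1) AND 0) -> 0
  row 5 [0101]: ((1 IMPLIES 1) AND 0) -> 0
  row 6 [0110]: ((0 IMPLIES 1) AND 0) -> 0
  row 7 [0111]: ((1 IMPLIES 1) AND 0) -> 0
  row 8 [1000]: ((0 IMPLIES 0) AND 1) -> 1
  row 9 [1001]: ((1 IMPLIES 0) AND 1) -> 0
  row 10 [1010]: ((0 IMPLIES 0) AND 1) -> 1
  row 11 [1011]: ((1 IMPLIES 0) AND 1) -> 0
  row 12 [1100]: ((0 IMPLIES 1) AND 1) -> 1
  row 13 [1101]: ((1 IMPLIES 1) AND 1) -> 1
  row 14 [1110]: ((0 IMPLIES 1) AND 1) -> 1
  row 15 [1111]: ((1 IMPLIES 1) AND 1) -> 1
Full result column, 4 rows per line (P1,P2 fixed per line; P3,P4 runs 00..11 left to right):
  rows 0-3 [P1,P2=00]: 0000  = hex 0
  rows 4-7 [P1,P2=01]: 0000  = hex 0
  rows 8-11 [P1,P2=10]: 1010  = hex A
  rows 12-15 [P1,P2=11]: 1111  = hex F
Output column (row 0 .. row 15) = 0000000010101111
Output column grouped in 4s = 0000 0000 1010 1111 = 0x00AF
Convert to decimal digit by digit (value = value*16 + digit):
  0 -> 0
  0*16 + 0 = 0
  0*16 + 10 (A) = 10
  10*16 + 15 (F) = 175
Decimal = 175

175


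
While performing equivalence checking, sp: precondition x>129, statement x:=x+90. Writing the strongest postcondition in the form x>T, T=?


Formula: sp(P, x:=E) = exists old_x. (x = E[old_x/x]) AND P[old_x/x] (old_x is the value of x before the assignment; eliminate old_x by solving x = E[old_x/x] for old_x)
Step 1: Precondition P: x>129, i.e. old_x > 129
Step 2: Assignment gives x = old_x + 90, so old_x = x - 90
Step 3: Substitute into P: x - 90 > 129
Step 4: Simplify: x > 129+90 = 219

219


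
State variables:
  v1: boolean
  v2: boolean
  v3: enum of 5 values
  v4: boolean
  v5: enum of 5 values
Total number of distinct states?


State space = product of domain sizes of all variables.
Domain sizes:
  v1 (boolean): 2
  v2 (boolean): 2
  v3 (enum of 5 values): 5
  v4 (boolean): 2
  v5 (enum of 5 values): 5
Product = 2 * 2 * 5 * 2 * 5 = 200

200


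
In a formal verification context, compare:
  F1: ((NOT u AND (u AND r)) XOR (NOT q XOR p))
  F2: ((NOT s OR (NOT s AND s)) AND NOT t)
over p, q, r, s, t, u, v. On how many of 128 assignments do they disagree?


F1 = ((NOT u AND (u AND r)) XOR (NOT q XOR p))
F2 = ((NOT s OR (NOT s AND s)) AND NOT t)
Evaluate both on each of 128 rows (bits = p,q,r,s,t,u,v):
  row 0 [0000000]: F1=1 F2=1 -> 0
  row 1 [0000001]: F1=1 F2=1 -> 0
  row 2 [0000010]: F1=1 F2=1 -> 0
  row 3 [0000011]: F1=1 F2=1 -> 0
  row 4 [0000100]: F1=1 F2=0 (differ) -> 1
  (every remaining row is evaluated the same way; all 128 results are listed next)
Full result column, 8 rows per line (p,q,r,s fixed per line; t,u,v runs 000..111 left to right):
  rows 0-7 [p,q,r,s=0000]: 00001111  (ones: 4)
  rows 8-15 [p,q,r,s=0001]: 11111111  (ones: 8)
  rows 16-23 [p,q,r,s=0010]: 00001111  (ones: 4)
  rows 24-31 [p,q,r,s=0011]: 11111111  (ones: 8)
  rows 32-39 [p,q,r,s=0100]: 11110000  (ones: 4)
  rows 40-47 [p,q,r,s=0101]: 00000000  (ones: 0)
  rows 48-55 [p,q,r,s=0110]: 11110000  (ones: 4)
  rows 56-63 [p,q,r,s=0111]: 00000000  (ones: 0)
  rows 64-71 [p,q,r,s=1000]: 11110000  (ones: 4)
  rows 72-79 [p,q,r,s=1001]: 00000000  (ones: 0)
  rows 80-87 [p,q,r,s=1010]: 11110000  (ones: 4)
  rows 88-95 [p,q,r,s=1011]: 00000000  (ones: 0)
  rows 96-103 [p,q,r,s=1100]: 00001111  (ones: 4)
  rows 104-111 [p,q,r,s=1101]: 11111111  (ones: 8)
  rows 112-119 [p,q,r,s=1110]: 00001111  (ones: 4)
  rows 120-127 [p,q,r,s=1111]: 11111111  (ones: 8)
Disagreements = 4+8+4+8+4+0+4+0+4+0+4+0+4+8+4+8 = 64

64


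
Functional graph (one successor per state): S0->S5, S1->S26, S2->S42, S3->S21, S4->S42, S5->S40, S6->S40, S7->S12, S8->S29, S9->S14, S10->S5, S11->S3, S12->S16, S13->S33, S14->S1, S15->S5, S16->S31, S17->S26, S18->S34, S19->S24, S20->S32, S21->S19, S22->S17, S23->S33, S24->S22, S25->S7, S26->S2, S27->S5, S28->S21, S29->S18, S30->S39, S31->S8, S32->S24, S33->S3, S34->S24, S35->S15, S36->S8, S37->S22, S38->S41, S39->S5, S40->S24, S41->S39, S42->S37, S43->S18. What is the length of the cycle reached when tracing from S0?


Trace from S0 until a state repeats:
  S0 -> S5 -> S40 -> S24 -> S22 -> S17 -> S26 -> S2 -> S42 -> S37 -> S22
S22 first seen at step 4, revisited at step 10.
Cycle length = 10 - 4 = 6

6


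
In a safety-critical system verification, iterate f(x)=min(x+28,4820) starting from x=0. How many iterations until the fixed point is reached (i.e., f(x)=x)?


Step 1: x=0, cap=4820, increment=28
Step 2: x grows by 28 each step until capped at 4820; fixed point is x=4820
Step 3: iterations = ceil(4820/28) = 173

173


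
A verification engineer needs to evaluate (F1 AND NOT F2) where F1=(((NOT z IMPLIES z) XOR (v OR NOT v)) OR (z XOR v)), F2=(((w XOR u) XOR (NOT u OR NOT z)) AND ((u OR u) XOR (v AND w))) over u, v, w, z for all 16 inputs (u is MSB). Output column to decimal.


F1 = (((NOT z IMPLIES z) XOR (v OR NOT v)) OR (z XOR v))
F2 = (((w XOR u) XOR (NOT u OR NOT z)) AND ((u OR u) XOR (v AND w)))
Counterexample to F1=>F2 is where F1=1 and F2=0.
Evaluate each row (bits = u,v,w,z, MSB first):
  row 0 [0000]: F1=1 F2=0 -> F1&~F2 -> 1
  row 1 [0001]: F1=1 F2=0 -> F1&~F2 -> 1
  row 2 [0010]: F1=1 F2=0 -> F1&~F2 -> 1
  row 3 [0011]: F1=1 F2=0 -> F1&~F2 -> 1
  row 4 [0100]: F1=1 F2=0 -> F1&~F2 -> 1
  row 5 [0101]: F1=0 F2=0 -> F1&~F2 -> 0
  row 6 [0110]: F1=1 F2=0 -> F1&~F2 -> 1
  row 7 [0111]: F1=0 F2=0 -> F1&~F2 -> 0
  row 8 [1000]: F1=1 F2=0 -> F1&~F2 -> 1
  row 9 [1001]: F1=1 F2=1 -> F1&~F2 -> 0
  row 10 [1010]: F1=1 F2=1 -> F1&~F2 -> 0
  row 11 [1011]: F1=1 F2=0 -> F1&~F2 -> 1
  row 12 [1100]: F1=1 F2=0 -> F1&~F2 -> 1
  row 13 [1101]: F1=0 F2=1 -> F1&~F2 -> 0
  row 14 [1110]: F1=1 F2=0 -> F1&~F2 -> 1
  row 15 [1111]: F1=0 F2=0 -> F1&~F2 -> 0
Full result column, 4 rows per line (u,v fixed per line; w,z runs 00..11 left to right):
  rows 0-3 [u,v=00]: 1111  = hex F
  rows 4-7 [u,v=01]: 1010  = hex A
  rows 8-11 [u,v=10]: 1001  = hex 9
  rows 12-15 [u,v=11]: 1010  = hex A
Counterexample vector (row 0 .. row 15) = 1111101010011010
Output column grouped in 4s = 1111 1010 1001 1010 = 0xFA9A
Convert to decimal digit by digit (value = value*16 + digit):
  F -> 15
  15*16 + 10 (A) = 250
  250*16 + 9 = 4009
  4009*16 + 10 (A) = 64154
Decimal = 64154

64154


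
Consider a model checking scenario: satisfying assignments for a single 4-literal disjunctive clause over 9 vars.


Step 1: Total=2^9=512
Step 2: Unsat when all 4 false: 2^5=32
Step 3: Sat=512-32=480

480


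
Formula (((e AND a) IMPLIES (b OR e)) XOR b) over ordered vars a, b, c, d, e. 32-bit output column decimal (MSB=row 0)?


Formula: (((e AND a) IMPLIES (b OR e)) XOR b) over a, b, c, d, e (32 rows)
Evaluate each row (bits = a,b,c,d,e, MSB first):
  row 0 [00000]: (((0 AND 0) IMPLIES (0 OR 0)) XOR 0) -> 1
  row 1 [00001]: (((1 AND 0) IMPLIES (0 OR 1)) XOR 0) -> 1
  row 2 [00010]: (((0 AND 0) IMPLIES (0 OR 0)) XOR 0) -> 1
  row 3 [00011]: (((1 AND 0) IMPLIES (0 OR 1)) XOR 0) -> 1
  row 4 [00100]: (((0 AND 0) IMPLIES (0 OR 0)) XOR 0) -> 1
  row 5 [00101]: (((1 AND 0) IMPLIES (0 OR 1)) XOR 0) -> 1
  row 6 [00110]: (((0 AND 0) IMPLIES (0 OR 0)) XOR 0) -> 1
  row 7 [00111]: (((1 AND 0) IMPLIES (0 OR 1)) XOR 0) -> 1
  row 8 [01000]: (((0 AND 0) IMPLIES (1 OR 0)) XOR 1) -> 0
  row 9 [01001]: (((1 AND 0) IMPLIES (1 OR 1)) XOR 1) -> 0
  row 10 [01010]: (((0 AND 0) IMPLIES (1 OR 0)) XOR 1) -> 0
  row 11 [01011]: (((1 AND 0) IMPLIES (1 OR 1)) XOR 1) -> 0
  row 12 [01100]: (((0 AND 0) IMPLIES (1 OR 0)) XOR 1) -> 0
  row 13 [01101]: (((1 AND 0) IMPLIES (1 OR 1)) XOR 1) -> 0
  row 14 [01110]: (((0 AND 0) IMPLIES (1 OR 0)) XOR 1) -> 0
  row 15 [01111]: (((1 AND 0) IMPLIES (1 OR 1)) XOR 1) -> 0
  row 16 [10000]: (((0 AND 1) IMPLIES (0 OR 0)) XOR 0) -> 1
  row 17 [10001]: (((1 AND 1) IMPLIES (0 OR 1)) XOR 0) -> 1
  row 18 [10010]: (((0 AND 1) IMPLIES (0 OR 0)) XOR 0) -> 1
  row 19 [10011]: (((1 AND 1) IMPLIES (0 OR 1)) XOR 0) -> 1
  row 20 [10100]: (((0 AND 1) IMPLIES (0 OR 0)) XOR 0) -> 1
  row 21 [10101]: (((1 AND 1) IMPLIES (0 OR 1)) XOR 0) -> 1
  row 22 [10110]: (((0 AND 1) IMPLIES (0 OR 0)) XOR 0) -> 1
  row 23 [10111]: (((1 AND 1) IMPLIES (0 OR 1)) XOR 0) -> 1
  row 24 [11000]: (((0 AND 1) IMPLIES (1 OR 0)) XOR 1) -> 0
  row 25 [11001]: (((1 AND 1) IMPLIES (1 OR 1)) XOR 1) -> 0
  row 26 [11010]: (((0 AND 1) IMPLIES (1 OR 0)) XOR 1) -> 0
  row 27 [11011]: (((1 AND 1) IMPLIES (1 OR 1)) XOR 1) -> 0
  row 28 [11100]: (((0 AND 1) IMPLIES (1 OR 0)) XOR 1) -> 0
  row 29 [11101]: (((1 AND 1) IMPLIES (1 OR 1)) XOR 1) -> 0
  row 30 [11110]: (((0 AND 1) IMPLIES (1 OR 0)) XOR 1) -> 0
  row 31 [11111]: (((1 AND 1) IMPLIES (1 OR 1)) XOR 1) -> 0
Full result column, 4 rows per line (a,b,c fixed per line; d,e runs 00..11 left to right):
  rows 0-3 [a,b,c=000]: 1111  = hex F
  rows 4-7 [a,b,c=001]: 1111  = hex F
  rows 8-11 [a,b,c=010]: 0000  = hex 0
  rows 12-15 [a,b,c=011]: 0000  = hex 0
  rows 16-19 [a,b,c=100]: 1111  = hex F
  rows 20-23 [a,b,c=101]: 1111  = hex F
  rows 24-27 [a,b,c=110]: 0000  = hex 0
  rows 28-31 [a,b,c=111]: 0000  = hex 0
Output column (row 0 .. row 31) = 11111111000000001111111100000000
Output column grouped in 4s = 1111 1111 0000 0000 1111 1111 0000 0000 = 0xFF00FF00
Convert to decimal digit by digit (value = value*16 + digit):
  F -> 15
  15*16 + 15 (F) = 255
  255*16 + 0 = 4080
  4080*16 + 0 = 65280
  65280*16 + 15 (F) = 1044495
  1044495*16 + 15 (F) = 16711935
  16711935*16 + 0 = 267390960
  267390960*16 + 0 = 4278255360
Decimal = 4278255360

4278255360
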